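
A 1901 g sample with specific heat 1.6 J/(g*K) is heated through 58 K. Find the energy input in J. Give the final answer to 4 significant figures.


Q = m * cp * dT
Q = 1901 * 1.6 * 58
Q = 176400 J


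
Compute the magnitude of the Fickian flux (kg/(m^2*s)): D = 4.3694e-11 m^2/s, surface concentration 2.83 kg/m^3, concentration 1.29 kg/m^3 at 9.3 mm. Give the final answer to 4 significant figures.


J = -D * (dC/dx) = D * (C1 - C2) / dx
J = 4.3694e-11 * (2.83 - 1.29) / 9.3e-03
J = 7.235e-09 kg/(m^2*s)


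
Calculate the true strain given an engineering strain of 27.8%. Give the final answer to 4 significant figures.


epsilon_true = ln(1 + epsilon_eng)
epsilon_true = ln(1 + 0.278)
epsilon_true = 0.2453


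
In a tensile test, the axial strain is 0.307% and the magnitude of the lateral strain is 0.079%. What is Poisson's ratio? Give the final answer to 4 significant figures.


nu = -epsilon_lat / epsilon_axial
Lateral strain is contraction (negative), so using magnitudes:
nu = 0.079 / 0.307
nu = 0.2573


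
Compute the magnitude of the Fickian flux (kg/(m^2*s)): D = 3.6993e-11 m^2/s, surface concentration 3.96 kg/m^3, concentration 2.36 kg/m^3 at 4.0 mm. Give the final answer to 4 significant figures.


J = -D * (dC/dx) = D * (C1 - C2) / dx
J = 3.6993e-11 * (3.96 - 2.36) / 4e-03
J = 1.48e-08 kg/(m^2*s)


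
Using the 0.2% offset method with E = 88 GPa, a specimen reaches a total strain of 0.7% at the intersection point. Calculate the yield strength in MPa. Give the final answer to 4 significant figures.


Offset strain = 0.002
Elastic strain at yield = total_strain - offset = 7e-03 - 0.002 = 5e-03
sigma_y = E * elastic_strain = 88000 * 5e-03
sigma_y = 440 MPa


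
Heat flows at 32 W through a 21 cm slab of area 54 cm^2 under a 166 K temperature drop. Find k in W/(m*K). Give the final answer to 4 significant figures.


k = Q*L / (A*dT)
L = 0.21 m, A = 5.4e-03 m^2
k = 32 * 0.21 / (5.4e-03 * 166)
k = 7.497 W/(m*K)


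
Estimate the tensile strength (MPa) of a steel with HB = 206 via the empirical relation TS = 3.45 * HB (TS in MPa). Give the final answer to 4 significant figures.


TS (MPa) = 3.45 * HB
TS = 3.45 * 206
TS = 710.7 MPa


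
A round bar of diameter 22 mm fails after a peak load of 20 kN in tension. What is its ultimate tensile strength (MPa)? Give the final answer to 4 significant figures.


A0 = pi*(d/2)^2 = pi*(22/2)^2 = 380.133 mm^2
UTS = F_max / A0 = 20*1000 / 380.133
UTS = 52.61 MPa


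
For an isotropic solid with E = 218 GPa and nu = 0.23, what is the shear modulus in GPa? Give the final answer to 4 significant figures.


G = E / (2*(1+nu))
G = 218 / (2*(1+0.23))
G = 88.62 GPa


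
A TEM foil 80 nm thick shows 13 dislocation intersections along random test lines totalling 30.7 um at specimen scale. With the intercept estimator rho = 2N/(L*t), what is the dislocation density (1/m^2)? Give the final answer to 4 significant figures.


rho = 2N / (L * t)
L = 30.7 um = 3.07e-05 m, t = 80 nm = 8e-08 m
rho = 2 * 13 / (3.07e-05 * 8e-08)
rho = 1.059e+13 1/m^2


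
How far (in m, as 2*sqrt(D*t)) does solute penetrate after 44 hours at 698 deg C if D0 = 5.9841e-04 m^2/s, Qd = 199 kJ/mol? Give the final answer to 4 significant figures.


Step 1: D = D0 * exp(-Qd/(R*T))
T = 971.15 K
D = 5.9841e-04 * exp(-199e3 / (8.314 * 971.15)) = 1.18338e-14 m^2/s
Step 2: L = 2*sqrt(D*t)
t = 44 h = 158400 s
L = 2*sqrt(1.18338e-14 * 158400) = 8.659e-05 m


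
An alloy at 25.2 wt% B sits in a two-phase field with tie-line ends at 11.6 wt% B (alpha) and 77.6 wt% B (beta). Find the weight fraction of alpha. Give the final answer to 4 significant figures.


f_alpha = (C_beta - C0) / (C_beta - C_alpha)
f_alpha = (77.6 - 25.2) / (77.6 - 11.6)
f_alpha = 0.7939


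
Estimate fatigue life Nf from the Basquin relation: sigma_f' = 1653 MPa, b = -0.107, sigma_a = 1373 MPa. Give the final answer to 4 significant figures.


sigma_a = sigma_f' * (2*Nf)^b
2*Nf = (sigma_a / sigma_f')^(1/b)
2*Nf = (1373 / 1653)^(1/-0.107)
2*Nf = 5.66621
Nf = 2.833 cycles


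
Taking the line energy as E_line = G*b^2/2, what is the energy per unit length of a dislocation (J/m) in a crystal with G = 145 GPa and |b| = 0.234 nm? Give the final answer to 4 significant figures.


E = G*b^2/2
b = 0.234 nm = 2.34e-10 m
G = 145 GPa = 1.45e+11 Pa
E = 0.5 * 1.45e+11 * (2.34e-10)^2
E = 3.97e-09 J/m


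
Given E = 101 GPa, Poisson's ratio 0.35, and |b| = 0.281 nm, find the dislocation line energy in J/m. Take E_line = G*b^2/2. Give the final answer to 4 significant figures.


Step 1: G = E / (2*(1+nu))
G = 101 / (2*(1+0.35)) = 37.4074 GPa = 3.74074e+10 Pa
Step 2: E_line = G*b^2/2
b = 0.281 nm = 2.81e-10 m
E_line = 0.5 * 3.74074e+10 * (2.81e-10)^2 = 1.477e-09 J/m


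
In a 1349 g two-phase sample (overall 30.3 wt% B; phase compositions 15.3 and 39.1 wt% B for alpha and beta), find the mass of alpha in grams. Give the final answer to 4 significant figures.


f_alpha = (C_beta - C0) / (C_beta - C_alpha)
f_alpha = (39.1 - 30.3) / (39.1 - 15.3) = 0.369748
m_alpha = f_alpha * m_total = 0.369748 * 1349 = 498.8 g


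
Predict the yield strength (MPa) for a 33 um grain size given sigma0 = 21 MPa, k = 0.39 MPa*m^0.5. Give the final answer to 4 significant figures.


sigma_y = sigma0 + k / sqrt(d)
d = 33 um = 3.3e-05 m
sigma_y = 21 + 0.39 / sqrt(3.3e-05)
sigma_y = 88.89 MPa


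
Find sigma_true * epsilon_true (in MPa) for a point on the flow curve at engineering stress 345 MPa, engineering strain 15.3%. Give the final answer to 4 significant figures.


sigma_true = sigma_eng * (1 + epsilon_eng)
sigma_true = 345 * (1 + 0.153) = 397.785 MPa
epsilon_true = ln(1 + epsilon_eng)
epsilon_true = ln(1 + 0.153) = 0.142367
sigma_true * epsilon_true = 397.785 * 0.142367 = 56.63 MPa


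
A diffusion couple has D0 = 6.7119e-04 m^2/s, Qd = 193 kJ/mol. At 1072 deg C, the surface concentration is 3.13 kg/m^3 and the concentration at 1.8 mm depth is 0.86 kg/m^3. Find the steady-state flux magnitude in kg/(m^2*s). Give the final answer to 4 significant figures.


Step 1: D = D0 * exp(-Qd/(R*T))
T = 1072 + 273.15 = 1345.15 K
D = 6.7119e-04 * exp(-193e3 / (8.314 * 1345.15)) = 2.14798e-11 m^2/s
Step 2: J = D * (C1 - C2) / dx
J = 2.14798e-11 * (3.13 - 0.86) / 1.8e-03
J = 2.709e-08 kg/(m^2*s)


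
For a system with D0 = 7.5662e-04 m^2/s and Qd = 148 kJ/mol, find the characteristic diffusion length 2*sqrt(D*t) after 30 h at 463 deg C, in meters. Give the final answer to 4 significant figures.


Step 1: D = D0 * exp(-Qd/(R*T))
T = 736.15 K
D = 7.5662e-04 * exp(-148e3 / (8.314 * 736.15)) = 2.38196e-14 m^2/s
Step 2: L = 2*sqrt(D*t)
t = 30 h = 108000 s
L = 2*sqrt(2.38196e-14 * 108000) = 1.014e-04 m


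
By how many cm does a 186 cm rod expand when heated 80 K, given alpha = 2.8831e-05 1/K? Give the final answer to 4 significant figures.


dL = L0 * alpha * dT
dL = 186 * 2.8831e-05 * 80
dL = 0.429 cm


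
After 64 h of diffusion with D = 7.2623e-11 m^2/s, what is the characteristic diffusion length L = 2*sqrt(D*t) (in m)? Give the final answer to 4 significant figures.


t = 64 hr = 230400 s
Diffusion length = 2*sqrt(D*t)
= 2*sqrt(7.2623e-11 * 230400)
= 8.181e-03 m


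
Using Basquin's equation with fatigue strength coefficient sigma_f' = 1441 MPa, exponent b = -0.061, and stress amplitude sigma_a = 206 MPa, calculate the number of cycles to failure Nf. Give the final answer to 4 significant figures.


sigma_a = sigma_f' * (2*Nf)^b
2*Nf = (sigma_a / sigma_f')^(1/b)
2*Nf = (206 / 1441)^(1/-0.061)
2*Nf = 7.06524e+13
Nf = 3.533e+13 cycles


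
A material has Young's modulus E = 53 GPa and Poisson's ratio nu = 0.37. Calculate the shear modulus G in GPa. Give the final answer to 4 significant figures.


G = E / (2*(1+nu))
G = 53 / (2*(1+0.37))
G = 19.34 GPa


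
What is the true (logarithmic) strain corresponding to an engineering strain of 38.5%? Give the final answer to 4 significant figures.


epsilon_true = ln(1 + epsilon_eng)
epsilon_true = ln(1 + 0.385)
epsilon_true = 0.3257


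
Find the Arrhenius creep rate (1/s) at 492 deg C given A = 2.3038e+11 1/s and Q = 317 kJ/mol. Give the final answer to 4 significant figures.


rate = A * exp(-Q / (R*T))
T = 492 + 273.15 = 765.15 K
rate = 2.3038e+11 * exp(-317e3 / (8.314 * 765.15))
rate = 5.26e-11 1/s


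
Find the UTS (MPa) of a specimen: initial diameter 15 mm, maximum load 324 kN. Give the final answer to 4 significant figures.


A0 = pi*(d/2)^2 = pi*(15/2)^2 = 176.715 mm^2
UTS = F_max / A0 = 324*1000 / 176.715
UTS = 1833 MPa


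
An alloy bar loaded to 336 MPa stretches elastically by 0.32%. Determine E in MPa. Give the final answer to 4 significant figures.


E = sigma / epsilon
epsilon = 0.32% = 3.2e-03
E = 336 / 3.2e-03
E = 105000 MPa


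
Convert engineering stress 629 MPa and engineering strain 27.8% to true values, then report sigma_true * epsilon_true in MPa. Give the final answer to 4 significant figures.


sigma_true = sigma_eng * (1 + epsilon_eng)
sigma_true = 629 * (1 + 0.278) = 803.862 MPa
epsilon_true = ln(1 + epsilon_eng)
epsilon_true = ln(1 + 0.278) = 0.245296
sigma_true * epsilon_true = 803.862 * 0.245296 = 197.2 MPa


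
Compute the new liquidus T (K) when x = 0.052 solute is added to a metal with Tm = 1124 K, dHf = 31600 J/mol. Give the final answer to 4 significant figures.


dT = R*Tm^2*x / dHf
dT = 8.314 * 1124^2 * 0.052 / 31600
dT = 17.2846 K
T_new = 1124 - 17.2846 = 1107 K


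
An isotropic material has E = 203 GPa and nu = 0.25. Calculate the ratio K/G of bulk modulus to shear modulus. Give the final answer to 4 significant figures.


G = E / (2*(1+nu))
G = 203 / (2*(1+0.25)) = 81.2 GPa
K = E / (3*(1-2*nu))
K = 203 / (3*(1-2*0.25)) = 135.333 GPa
K/G = 135.333 / 81.2 = 1.667


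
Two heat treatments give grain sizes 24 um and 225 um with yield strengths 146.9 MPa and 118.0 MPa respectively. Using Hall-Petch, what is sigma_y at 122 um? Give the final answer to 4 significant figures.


sigma_y = sigma0 + k / sqrt(d)
1/sqrt(d1) = 1/sqrt(2.4e-05) = 204.124;  1/sqrt(d2) = 66.6667
k = (sigma1 - sigma2) / (1/sqrt(d1) - 1/sqrt(d2)) = (146.9 - 118.0) / (204.124 - 66.6667) = 0.210247 MPa*m^0.5
sigma0 = sigma1 - k/sqrt(d1) = 146.9 - 0.210247*204.124 = 103.984 MPa
sigma_y(d3) = 103.984 + 0.210247 / sqrt(1.22e-04) = 123 MPa


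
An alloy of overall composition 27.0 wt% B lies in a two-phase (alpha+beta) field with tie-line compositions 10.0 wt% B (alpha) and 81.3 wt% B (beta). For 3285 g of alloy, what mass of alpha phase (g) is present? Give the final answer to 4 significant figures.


f_alpha = (C_beta - C0) / (C_beta - C_alpha)
f_alpha = (81.3 - 27.0) / (81.3 - 10.0) = 0.761571
m_alpha = f_alpha * m_total = 0.761571 * 3285 = 2502 g


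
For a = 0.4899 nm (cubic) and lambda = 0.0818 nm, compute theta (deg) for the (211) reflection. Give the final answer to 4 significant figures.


d = a / sqrt(h^2+k^2+l^2)
d = 0.4899 / sqrt(6) = 0.200001 nm
lambda = 2*d*sin(theta)  =>  sin(theta) = lambda / (2*d)
sin(theta) = 0.0818 / (2 * 0.200001) = 0.204499
theta = 11.8 deg


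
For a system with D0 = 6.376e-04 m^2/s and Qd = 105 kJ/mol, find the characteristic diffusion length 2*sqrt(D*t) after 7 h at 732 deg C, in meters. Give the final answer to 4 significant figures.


Step 1: D = D0 * exp(-Qd/(R*T))
T = 1005.15 K
D = 6.376e-04 * exp(-105e3 / (8.314 * 1005.15)) = 2.22749e-09 m^2/s
Step 2: L = 2*sqrt(D*t)
t = 7 h = 25200 s
L = 2*sqrt(2.22749e-09 * 25200) = 0.01498 m


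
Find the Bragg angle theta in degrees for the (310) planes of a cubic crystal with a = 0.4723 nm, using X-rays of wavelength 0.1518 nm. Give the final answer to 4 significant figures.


d = a / sqrt(h^2+k^2+l^2)
d = 0.4723 / sqrt(10) = 0.149354 nm
lambda = 2*d*sin(theta)  =>  sin(theta) = lambda / (2*d)
sin(theta) = 0.1518 / (2 * 0.149354) = 0.508187
theta = 30.54 deg


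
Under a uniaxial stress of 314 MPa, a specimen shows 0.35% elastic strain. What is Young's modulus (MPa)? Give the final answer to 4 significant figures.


E = sigma / epsilon
epsilon = 0.35% = 3.5e-03
E = 314 / 3.5e-03
E = 89710 MPa


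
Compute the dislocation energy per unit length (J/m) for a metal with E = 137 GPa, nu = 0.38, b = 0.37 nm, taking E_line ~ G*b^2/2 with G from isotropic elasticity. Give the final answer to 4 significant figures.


Step 1: G = E / (2*(1+nu))
G = 137 / (2*(1+0.38)) = 49.6377 GPa = 4.96377e+10 Pa
Step 2: E_line = G*b^2/2
b = 0.37 nm = 3.7e-10 m
E_line = 0.5 * 4.96377e+10 * (3.7e-10)^2 = 3.398e-09 J/m


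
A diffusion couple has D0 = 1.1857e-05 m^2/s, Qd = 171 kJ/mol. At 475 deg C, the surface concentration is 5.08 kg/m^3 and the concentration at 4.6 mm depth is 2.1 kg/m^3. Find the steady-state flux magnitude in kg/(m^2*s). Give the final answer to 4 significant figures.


Step 1: D = D0 * exp(-Qd/(R*T))
T = 475 + 273.15 = 748.15 K
D = 1.1857e-05 * exp(-171e3 / (8.314 * 748.15)) = 1.36332e-17 m^2/s
Step 2: J = D * (C1 - C2) / dx
J = 1.36332e-17 * (5.08 - 2.1) / 4.6e-03
J = 8.832e-15 kg/(m^2*s)


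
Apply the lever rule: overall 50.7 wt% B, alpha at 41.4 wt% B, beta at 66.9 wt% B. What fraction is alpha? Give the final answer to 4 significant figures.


f_alpha = (C_beta - C0) / (C_beta - C_alpha)
f_alpha = (66.9 - 50.7) / (66.9 - 41.4)
f_alpha = 0.6353


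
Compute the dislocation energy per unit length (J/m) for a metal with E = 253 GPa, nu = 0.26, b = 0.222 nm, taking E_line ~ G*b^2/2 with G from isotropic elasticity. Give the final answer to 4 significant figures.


Step 1: G = E / (2*(1+nu))
G = 253 / (2*(1+0.26)) = 100.397 GPa = 1.00397e+11 Pa
Step 2: E_line = G*b^2/2
b = 0.222 nm = 2.22e-10 m
E_line = 0.5 * 1.00397e+11 * (2.22e-10)^2 = 2.474e-09 J/m


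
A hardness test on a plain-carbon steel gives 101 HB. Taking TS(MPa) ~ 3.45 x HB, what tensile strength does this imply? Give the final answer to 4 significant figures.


TS (MPa) = 3.45 * HB
TS = 3.45 * 101
TS = 348.5 MPa


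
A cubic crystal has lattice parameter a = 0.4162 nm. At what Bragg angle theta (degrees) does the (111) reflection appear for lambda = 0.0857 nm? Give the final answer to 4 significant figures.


d = a / sqrt(h^2+k^2+l^2)
d = 0.4162 / sqrt(3) = 0.240293 nm
lambda = 2*d*sin(theta)  =>  sin(theta) = lambda / (2*d)
sin(theta) = 0.0857 / (2 * 0.240293) = 0.178324
theta = 10.27 deg


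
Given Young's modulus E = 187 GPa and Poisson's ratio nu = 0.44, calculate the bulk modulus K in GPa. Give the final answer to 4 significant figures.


K = E / (3*(1-2*nu))
K = 187 / (3*(1-2*0.44))
K = 519.4 GPa


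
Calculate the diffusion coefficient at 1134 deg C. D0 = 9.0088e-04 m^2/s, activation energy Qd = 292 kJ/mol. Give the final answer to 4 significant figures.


D = D0 * exp(-Qd / (R*T))
T = 1407.15 K
D = 9.0088e-04 * exp(-292e3 / (8.314 * 1407.15))
D = 1.303e-14 m^2/s


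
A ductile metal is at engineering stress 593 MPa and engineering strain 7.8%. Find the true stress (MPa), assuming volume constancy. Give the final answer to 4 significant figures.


sigma_true = sigma_eng * (1 + epsilon_eng)
sigma_true = 593 * (1 + 0.078)
sigma_true = 639.3 MPa


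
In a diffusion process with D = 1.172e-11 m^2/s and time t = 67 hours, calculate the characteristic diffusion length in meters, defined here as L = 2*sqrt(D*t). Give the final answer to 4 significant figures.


t = 67 hr = 241200 s
Diffusion length = 2*sqrt(D*t)
= 2*sqrt(1.172e-11 * 241200)
= 3.363e-03 m


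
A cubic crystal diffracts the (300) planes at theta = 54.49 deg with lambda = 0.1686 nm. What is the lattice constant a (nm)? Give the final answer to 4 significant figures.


d = lambda / (2*sin(theta))
d = 0.1686 / (2*sin(54.49 deg))
d = 0.103561 nm
a = d * sqrt(h^2+k^2+l^2) = 0.103561 * sqrt(9)
a = 0.3107 nm


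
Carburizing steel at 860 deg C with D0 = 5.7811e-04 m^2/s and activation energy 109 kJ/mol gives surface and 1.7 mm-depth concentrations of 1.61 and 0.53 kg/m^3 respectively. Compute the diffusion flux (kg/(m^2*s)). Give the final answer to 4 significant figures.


Step 1: D = D0 * exp(-Qd/(R*T))
T = 860 + 273.15 = 1133.15 K
D = 5.7811e-04 * exp(-109e3 / (8.314 * 1133.15)) = 5.46101e-09 m^2/s
Step 2: J = D * (C1 - C2) / dx
J = 5.46101e-09 * (1.61 - 0.53) / 1.7e-03
J = 3.469e-06 kg/(m^2*s)


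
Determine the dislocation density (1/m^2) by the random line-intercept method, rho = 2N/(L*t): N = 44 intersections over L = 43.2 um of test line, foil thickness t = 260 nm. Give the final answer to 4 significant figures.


rho = 2N / (L * t)
L = 43.2 um = 4.32e-05 m, t = 260 nm = 2.6e-07 m
rho = 2 * 44 / (4.32e-05 * 2.6e-07)
rho = 7.835e+12 1/m^2


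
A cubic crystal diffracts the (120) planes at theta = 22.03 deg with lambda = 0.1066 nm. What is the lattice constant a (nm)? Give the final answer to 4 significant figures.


d = lambda / (2*sin(theta))
d = 0.1066 / (2*sin(22.03 deg))
d = 0.142098 nm
a = d * sqrt(h^2+k^2+l^2) = 0.142098 * sqrt(5)
a = 0.3177 nm


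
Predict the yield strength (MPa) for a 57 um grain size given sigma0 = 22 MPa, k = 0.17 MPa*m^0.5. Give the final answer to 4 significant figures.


sigma_y = sigma0 + k / sqrt(d)
d = 57 um = 5.7e-05 m
sigma_y = 22 + 0.17 / sqrt(5.7e-05)
sigma_y = 44.52 MPa


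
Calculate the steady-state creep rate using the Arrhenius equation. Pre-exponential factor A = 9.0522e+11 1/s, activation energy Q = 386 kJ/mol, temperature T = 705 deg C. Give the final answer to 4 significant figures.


rate = A * exp(-Q / (R*T))
T = 705 + 273.15 = 978.15 K
rate = 9.0522e+11 * exp(-386e3 / (8.314 * 978.15))
rate = 2.203e-09 1/s


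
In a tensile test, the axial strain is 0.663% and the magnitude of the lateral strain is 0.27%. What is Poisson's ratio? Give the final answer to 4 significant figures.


nu = -epsilon_lat / epsilon_axial
Lateral strain is contraction (negative), so using magnitudes:
nu = 0.27 / 0.663
nu = 0.4072


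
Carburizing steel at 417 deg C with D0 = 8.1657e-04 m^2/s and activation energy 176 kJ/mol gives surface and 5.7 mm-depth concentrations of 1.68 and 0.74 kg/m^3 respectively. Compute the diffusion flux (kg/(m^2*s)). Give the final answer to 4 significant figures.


Step 1: D = D0 * exp(-Qd/(R*T))
T = 417 + 273.15 = 690.15 K
D = 8.1657e-04 * exp(-176e3 / (8.314 * 690.15)) = 3.89753e-17 m^2/s
Step 2: J = D * (C1 - C2) / dx
J = 3.89753e-17 * (1.68 - 0.74) / 5.7e-03
J = 6.428e-15 kg/(m^2*s)


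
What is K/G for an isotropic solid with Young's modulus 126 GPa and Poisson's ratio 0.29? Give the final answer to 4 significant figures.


G = E / (2*(1+nu))
G = 126 / (2*(1+0.29)) = 48.8372 GPa
K = E / (3*(1-2*nu))
K = 126 / (3*(1-2*0.29)) = 100 GPa
K/G = 100 / 48.8372 = 2.048


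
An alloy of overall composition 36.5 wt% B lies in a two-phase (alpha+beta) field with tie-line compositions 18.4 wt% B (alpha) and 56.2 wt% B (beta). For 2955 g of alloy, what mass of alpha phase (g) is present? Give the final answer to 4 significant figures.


f_alpha = (C_beta - C0) / (C_beta - C_alpha)
f_alpha = (56.2 - 36.5) / (56.2 - 18.4) = 0.521164
m_alpha = f_alpha * m_total = 0.521164 * 2955 = 1540 g


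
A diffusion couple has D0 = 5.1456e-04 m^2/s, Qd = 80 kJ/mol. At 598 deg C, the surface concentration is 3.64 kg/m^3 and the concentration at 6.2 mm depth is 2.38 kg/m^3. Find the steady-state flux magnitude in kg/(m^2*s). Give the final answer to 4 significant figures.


Step 1: D = D0 * exp(-Qd/(R*T))
T = 598 + 273.15 = 871.15 K
D = 5.1456e-04 * exp(-80e3 / (8.314 * 871.15)) = 8.21142e-09 m^2/s
Step 2: J = D * (C1 - C2) / dx
J = 8.21142e-09 * (3.64 - 2.38) / 6.2e-03
J = 1.669e-06 kg/(m^2*s)


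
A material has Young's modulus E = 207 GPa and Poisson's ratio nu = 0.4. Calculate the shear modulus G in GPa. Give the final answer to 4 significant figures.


G = E / (2*(1+nu))
G = 207 / (2*(1+0.4))
G = 73.93 GPa


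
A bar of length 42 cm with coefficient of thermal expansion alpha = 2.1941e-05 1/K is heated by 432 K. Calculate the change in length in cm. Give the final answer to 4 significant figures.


dL = L0 * alpha * dT
dL = 42 * 2.1941e-05 * 432
dL = 0.3981 cm


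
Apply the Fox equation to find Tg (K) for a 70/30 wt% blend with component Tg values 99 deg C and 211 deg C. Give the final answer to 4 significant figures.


1/Tg = w1/Tg1 + w2/Tg2 (in Kelvin)
Tg1 = 372.15 K, Tg2 = 484.15 K
1/Tg = 0.7/372.15 + 0.3/484.15
Tg = 399.9 K


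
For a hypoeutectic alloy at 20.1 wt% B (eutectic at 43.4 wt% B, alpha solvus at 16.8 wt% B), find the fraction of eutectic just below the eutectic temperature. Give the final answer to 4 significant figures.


f_primary = (C_e - C0) / (C_e - C_alpha_max)
f_primary = (43.4 - 20.1) / (43.4 - 16.8)
f_primary = 0.87594
f_eutectic = 1 - 0.87594 = 0.1241


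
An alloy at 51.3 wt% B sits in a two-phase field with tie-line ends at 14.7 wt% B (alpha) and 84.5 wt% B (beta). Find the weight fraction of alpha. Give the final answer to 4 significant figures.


f_alpha = (C_beta - C0) / (C_beta - C_alpha)
f_alpha = (84.5 - 51.3) / (84.5 - 14.7)
f_alpha = 0.4756


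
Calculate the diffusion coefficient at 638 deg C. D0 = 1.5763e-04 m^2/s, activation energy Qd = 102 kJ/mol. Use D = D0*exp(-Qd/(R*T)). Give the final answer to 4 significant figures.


D = D0 * exp(-Qd / (R*T))
T = 911.15 K
D = 1.5763e-04 * exp(-102e3 / (8.314 * 911.15))
D = 2.238e-10 m^2/s


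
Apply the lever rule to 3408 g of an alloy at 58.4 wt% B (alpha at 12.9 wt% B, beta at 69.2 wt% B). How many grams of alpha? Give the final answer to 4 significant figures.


f_alpha = (C_beta - C0) / (C_beta - C_alpha)
f_alpha = (69.2 - 58.4) / (69.2 - 12.9) = 0.191829
m_alpha = f_alpha * m_total = 0.191829 * 3408 = 653.8 g


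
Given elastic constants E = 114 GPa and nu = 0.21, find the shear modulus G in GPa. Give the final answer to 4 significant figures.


G = E / (2*(1+nu))
G = 114 / (2*(1+0.21))
G = 47.11 GPa


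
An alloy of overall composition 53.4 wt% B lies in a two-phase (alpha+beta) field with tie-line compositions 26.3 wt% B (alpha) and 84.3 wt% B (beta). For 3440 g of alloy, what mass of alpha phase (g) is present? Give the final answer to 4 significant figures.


f_alpha = (C_beta - C0) / (C_beta - C_alpha)
f_alpha = (84.3 - 53.4) / (84.3 - 26.3) = 0.532759
m_alpha = f_alpha * m_total = 0.532759 * 3440 = 1833 g


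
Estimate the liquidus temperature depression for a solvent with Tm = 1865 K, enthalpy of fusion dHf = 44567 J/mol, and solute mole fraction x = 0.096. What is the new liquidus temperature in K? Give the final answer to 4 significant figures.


dT = R*Tm^2*x / dHf
dT = 8.314 * 1865^2 * 0.096 / 44567
dT = 62.291 K
T_new = 1865 - 62.291 = 1803 K


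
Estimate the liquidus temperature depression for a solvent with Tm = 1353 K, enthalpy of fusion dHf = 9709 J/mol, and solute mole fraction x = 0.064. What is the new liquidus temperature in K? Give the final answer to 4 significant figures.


dT = R*Tm^2*x / dHf
dT = 8.314 * 1353^2 * 0.064 / 9709
dT = 100.325 K
T_new = 1353 - 100.325 = 1253 K


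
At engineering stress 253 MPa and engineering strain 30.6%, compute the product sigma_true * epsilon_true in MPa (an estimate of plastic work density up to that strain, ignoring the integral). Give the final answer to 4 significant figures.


sigma_true = sigma_eng * (1 + epsilon_eng)
sigma_true = 253 * (1 + 0.306) = 330.418 MPa
epsilon_true = ln(1 + epsilon_eng)
epsilon_true = ln(1 + 0.306) = 0.266969
sigma_true * epsilon_true = 330.418 * 0.266969 = 88.21 MPa


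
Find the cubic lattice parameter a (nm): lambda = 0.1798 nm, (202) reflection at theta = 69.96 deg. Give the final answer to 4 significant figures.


d = lambda / (2*sin(theta))
d = 0.1798 / (2*sin(69.96 deg))
d = 0.0956939 nm
a = d * sqrt(h^2+k^2+l^2) = 0.0956939 * sqrt(8)
a = 0.2707 nm


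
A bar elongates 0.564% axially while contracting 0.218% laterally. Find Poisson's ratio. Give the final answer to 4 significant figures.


nu = -epsilon_lat / epsilon_axial
Lateral strain is contraction (negative), so using magnitudes:
nu = 0.218 / 0.564
nu = 0.3865


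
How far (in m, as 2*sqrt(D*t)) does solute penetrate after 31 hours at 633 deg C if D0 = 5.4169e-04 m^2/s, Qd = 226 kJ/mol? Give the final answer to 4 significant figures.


Step 1: D = D0 * exp(-Qd/(R*T))
T = 906.15 K
D = 5.4169e-04 * exp(-226e3 / (8.314 * 906.15)) = 5.07697e-17 m^2/s
Step 2: L = 2*sqrt(D*t)
t = 31 h = 111600 s
L = 2*sqrt(5.07697e-17 * 111600) = 4.761e-06 m


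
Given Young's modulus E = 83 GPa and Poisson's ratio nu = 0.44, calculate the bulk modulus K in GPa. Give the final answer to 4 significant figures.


K = E / (3*(1-2*nu))
K = 83 / (3*(1-2*0.44))
K = 230.6 GPa


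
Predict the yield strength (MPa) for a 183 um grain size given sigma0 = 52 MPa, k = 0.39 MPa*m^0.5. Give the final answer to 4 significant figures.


sigma_y = sigma0 + k / sqrt(d)
d = 183 um = 1.83e-04 m
sigma_y = 52 + 0.39 / sqrt(1.83e-04)
sigma_y = 80.83 MPa


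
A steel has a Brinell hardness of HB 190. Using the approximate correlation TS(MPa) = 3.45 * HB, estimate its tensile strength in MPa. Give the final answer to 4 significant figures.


TS (MPa) = 3.45 * HB
TS = 3.45 * 190
TS = 655.5 MPa


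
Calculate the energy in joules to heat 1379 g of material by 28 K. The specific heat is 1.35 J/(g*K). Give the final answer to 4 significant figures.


Q = m * cp * dT
Q = 1379 * 1.35 * 28
Q = 52130 J


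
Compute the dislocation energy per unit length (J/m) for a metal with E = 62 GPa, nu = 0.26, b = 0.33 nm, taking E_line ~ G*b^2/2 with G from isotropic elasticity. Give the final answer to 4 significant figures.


Step 1: G = E / (2*(1+nu))
G = 62 / (2*(1+0.26)) = 24.6032 GPa = 2.46032e+10 Pa
Step 2: E_line = G*b^2/2
b = 0.33 nm = 3.3e-10 m
E_line = 0.5 * 2.46032e+10 * (3.3e-10)^2 = 1.34e-09 J/m


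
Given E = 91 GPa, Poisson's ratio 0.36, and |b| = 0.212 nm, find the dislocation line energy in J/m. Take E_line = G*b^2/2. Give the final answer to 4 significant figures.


Step 1: G = E / (2*(1+nu))
G = 91 / (2*(1+0.36)) = 33.4559 GPa = 3.34559e+10 Pa
Step 2: E_line = G*b^2/2
b = 0.212 nm = 2.12e-10 m
E_line = 0.5 * 3.34559e+10 * (2.12e-10)^2 = 7.518e-10 J/m


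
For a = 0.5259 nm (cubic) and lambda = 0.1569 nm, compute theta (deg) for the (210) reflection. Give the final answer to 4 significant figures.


d = a / sqrt(h^2+k^2+l^2)
d = 0.5259 / sqrt(5) = 0.23519 nm
lambda = 2*d*sin(theta)  =>  sin(theta) = lambda / (2*d)
sin(theta) = 0.1569 / (2 * 0.23519) = 0.333561
theta = 19.49 deg


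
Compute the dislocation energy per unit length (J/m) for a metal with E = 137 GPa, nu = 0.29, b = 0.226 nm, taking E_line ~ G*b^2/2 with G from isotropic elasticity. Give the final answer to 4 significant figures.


Step 1: G = E / (2*(1+nu))
G = 137 / (2*(1+0.29)) = 53.1008 GPa = 5.31008e+10 Pa
Step 2: E_line = G*b^2/2
b = 0.226 nm = 2.26e-10 m
E_line = 0.5 * 5.31008e+10 * (2.26e-10)^2 = 1.356e-09 J/m


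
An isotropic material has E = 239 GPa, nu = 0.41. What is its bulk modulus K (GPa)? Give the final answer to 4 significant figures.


K = E / (3*(1-2*nu))
K = 239 / (3*(1-2*0.41))
K = 442.6 GPa


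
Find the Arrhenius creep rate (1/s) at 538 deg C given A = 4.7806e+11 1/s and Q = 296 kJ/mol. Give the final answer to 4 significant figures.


rate = A * exp(-Q / (R*T))
T = 538 + 273.15 = 811.15 K
rate = 4.7806e+11 * exp(-296e3 / (8.314 * 811.15))
rate = 4.146e-08 1/s


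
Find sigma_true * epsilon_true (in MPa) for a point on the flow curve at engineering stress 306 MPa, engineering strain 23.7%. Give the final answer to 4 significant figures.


sigma_true = sigma_eng * (1 + epsilon_eng)
sigma_true = 306 * (1 + 0.237) = 378.522 MPa
epsilon_true = ln(1 + epsilon_eng)
epsilon_true = ln(1 + 0.237) = 0.212689
sigma_true * epsilon_true = 378.522 * 0.212689 = 80.51 MPa


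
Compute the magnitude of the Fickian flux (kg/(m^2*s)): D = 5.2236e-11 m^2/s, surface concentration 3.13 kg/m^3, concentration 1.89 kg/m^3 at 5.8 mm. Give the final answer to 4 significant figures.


J = -D * (dC/dx) = D * (C1 - C2) / dx
J = 5.2236e-11 * (3.13 - 1.89) / 5.8e-03
J = 1.117e-08 kg/(m^2*s)


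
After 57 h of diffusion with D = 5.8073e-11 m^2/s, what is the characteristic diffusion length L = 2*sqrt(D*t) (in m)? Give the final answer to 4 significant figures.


t = 57 hr = 205200 s
Diffusion length = 2*sqrt(D*t)
= 2*sqrt(5.8073e-11 * 205200)
= 6.904e-03 m


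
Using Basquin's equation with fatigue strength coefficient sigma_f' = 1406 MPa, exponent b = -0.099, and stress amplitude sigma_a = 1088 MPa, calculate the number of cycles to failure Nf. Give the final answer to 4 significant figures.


sigma_a = sigma_f' * (2*Nf)^b
2*Nf = (sigma_a / sigma_f')^(1/b)
2*Nf = (1088 / 1406)^(1/-0.099)
2*Nf = 13.3295
Nf = 6.665 cycles


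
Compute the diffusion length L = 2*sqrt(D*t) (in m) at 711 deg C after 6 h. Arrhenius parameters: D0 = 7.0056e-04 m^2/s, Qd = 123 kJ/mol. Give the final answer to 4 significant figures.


Step 1: D = D0 * exp(-Qd/(R*T))
T = 984.15 K
D = 7.0056e-04 * exp(-123e3 / (8.314 * 984.15)) = 2.07432e-10 m^2/s
Step 2: L = 2*sqrt(D*t)
t = 6 h = 21600 s
L = 2*sqrt(2.07432e-10 * 21600) = 4.233e-03 m


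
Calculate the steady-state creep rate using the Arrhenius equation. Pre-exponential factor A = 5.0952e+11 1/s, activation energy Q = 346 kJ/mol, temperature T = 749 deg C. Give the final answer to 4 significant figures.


rate = A * exp(-Q / (R*T))
T = 749 + 273.15 = 1022.15 K
rate = 5.0952e+11 * exp(-346e3 / (8.314 * 1022.15))
rate = 1.059e-06 1/s


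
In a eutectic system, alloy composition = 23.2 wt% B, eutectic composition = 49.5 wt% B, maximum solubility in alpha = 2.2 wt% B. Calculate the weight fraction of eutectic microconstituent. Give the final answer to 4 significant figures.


f_primary = (C_e - C0) / (C_e - C_alpha_max)
f_primary = (49.5 - 23.2) / (49.5 - 2.2)
f_primary = 0.556025
f_eutectic = 1 - 0.556025 = 0.444


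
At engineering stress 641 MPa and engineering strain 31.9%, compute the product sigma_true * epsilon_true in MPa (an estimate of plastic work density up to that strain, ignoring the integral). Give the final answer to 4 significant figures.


sigma_true = sigma_eng * (1 + epsilon_eng)
sigma_true = 641 * (1 + 0.319) = 845.479 MPa
epsilon_true = ln(1 + epsilon_eng)
epsilon_true = ln(1 + 0.319) = 0.276874
sigma_true * epsilon_true = 845.479 * 0.276874 = 234.1 MPa


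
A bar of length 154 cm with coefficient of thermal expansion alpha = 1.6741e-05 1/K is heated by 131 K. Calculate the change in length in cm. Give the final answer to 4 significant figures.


dL = L0 * alpha * dT
dL = 154 * 1.6741e-05 * 131
dL = 0.3377 cm


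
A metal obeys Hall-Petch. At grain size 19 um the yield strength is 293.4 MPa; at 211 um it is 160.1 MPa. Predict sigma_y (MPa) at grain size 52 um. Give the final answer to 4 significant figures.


sigma_y = sigma0 + k / sqrt(d)
1/sqrt(d1) = 1/sqrt(1.9e-05) = 229.416;  1/sqrt(d2) = 68.8428
k = (sigma1 - sigma2) / (1/sqrt(d1) - 1/sqrt(d2)) = (293.4 - 160.1) / (229.416 - 68.8428) = 0.830153 MPa*m^0.5
sigma0 = sigma1 - k/sqrt(d1) = 293.4 - 0.830153*229.416 = 102.95 MPa
sigma_y(d3) = 102.95 + 0.830153 / sqrt(5.2e-05) = 218.1 MPa


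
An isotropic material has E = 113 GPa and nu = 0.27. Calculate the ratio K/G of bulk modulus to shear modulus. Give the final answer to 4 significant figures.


G = E / (2*(1+nu))
G = 113 / (2*(1+0.27)) = 44.4882 GPa
K = E / (3*(1-2*nu))
K = 113 / (3*(1-2*0.27)) = 81.8841 GPa
K/G = 81.8841 / 44.4882 = 1.841


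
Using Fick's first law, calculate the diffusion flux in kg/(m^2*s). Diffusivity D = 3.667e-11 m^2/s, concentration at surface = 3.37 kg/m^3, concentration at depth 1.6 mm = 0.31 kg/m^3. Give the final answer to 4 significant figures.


J = -D * (dC/dx) = D * (C1 - C2) / dx
J = 3.667e-11 * (3.37 - 0.31) / 1.6e-03
J = 7.013e-08 kg/(m^2*s)


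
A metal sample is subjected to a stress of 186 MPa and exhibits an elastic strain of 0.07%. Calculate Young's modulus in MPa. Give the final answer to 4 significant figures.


E = sigma / epsilon
epsilon = 0.07% = 7e-04
E = 186 / 7e-04
E = 265700 MPa


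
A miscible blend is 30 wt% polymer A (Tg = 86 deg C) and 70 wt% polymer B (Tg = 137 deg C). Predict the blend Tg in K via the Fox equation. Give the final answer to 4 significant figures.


1/Tg = w1/Tg1 + w2/Tg2 (in Kelvin)
Tg1 = 359.15 K, Tg2 = 410.15 K
1/Tg = 0.3/359.15 + 0.7/410.15
Tg = 393.4 K


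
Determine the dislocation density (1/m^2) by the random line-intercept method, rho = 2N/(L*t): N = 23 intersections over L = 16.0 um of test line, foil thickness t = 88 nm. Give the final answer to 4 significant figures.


rho = 2N / (L * t)
L = 16.0 um = 1.6e-05 m, t = 88 nm = 8.8e-08 m
rho = 2 * 23 / (1.6e-05 * 8.8e-08)
rho = 3.267e+13 1/m^2


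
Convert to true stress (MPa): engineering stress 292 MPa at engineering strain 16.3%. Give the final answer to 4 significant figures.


sigma_true = sigma_eng * (1 + epsilon_eng)
sigma_true = 292 * (1 + 0.163)
sigma_true = 339.6 MPa


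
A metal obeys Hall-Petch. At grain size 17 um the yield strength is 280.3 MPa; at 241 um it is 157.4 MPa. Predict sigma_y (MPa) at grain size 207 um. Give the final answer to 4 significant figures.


sigma_y = sigma0 + k / sqrt(d)
1/sqrt(d1) = 1/sqrt(1.7e-05) = 242.536;  1/sqrt(d2) = 64.4157
k = (sigma1 - sigma2) / (1/sqrt(d1) - 1/sqrt(d2)) = (280.3 - 157.4) / (242.536 - 64.4157) = 0.689984 MPa*m^0.5
sigma0 = sigma1 - k/sqrt(d1) = 280.3 - 0.689984*242.536 = 112.954 MPa
sigma_y(d3) = 112.954 + 0.689984 / sqrt(2.07e-04) = 160.9 MPa


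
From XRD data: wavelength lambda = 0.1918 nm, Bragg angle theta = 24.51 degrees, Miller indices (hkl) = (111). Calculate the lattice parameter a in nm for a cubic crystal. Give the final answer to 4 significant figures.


d = lambda / (2*sin(theta))
d = 0.1918 / (2*sin(24.51 deg))
d = 0.231167 nm
a = d * sqrt(h^2+k^2+l^2) = 0.231167 * sqrt(3)
a = 0.4004 nm


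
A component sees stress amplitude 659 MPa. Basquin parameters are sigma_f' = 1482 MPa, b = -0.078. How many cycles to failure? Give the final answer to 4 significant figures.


sigma_a = sigma_f' * (2*Nf)^b
2*Nf = (sigma_a / sigma_f')^(1/b)
2*Nf = (659 / 1482)^(1/-0.078)
2*Nf = 32534.4
Nf = 16270 cycles


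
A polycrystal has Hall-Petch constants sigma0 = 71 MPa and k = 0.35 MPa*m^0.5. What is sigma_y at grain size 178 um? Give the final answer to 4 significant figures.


sigma_y = sigma0 + k / sqrt(d)
d = 178 um = 1.78e-04 m
sigma_y = 71 + 0.35 / sqrt(1.78e-04)
sigma_y = 97.23 MPa


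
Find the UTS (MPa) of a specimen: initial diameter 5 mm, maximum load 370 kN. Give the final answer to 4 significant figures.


A0 = pi*(d/2)^2 = pi*(5/2)^2 = 19.635 mm^2
UTS = F_max / A0 = 370*1000 / 19.635
UTS = 18840 MPa


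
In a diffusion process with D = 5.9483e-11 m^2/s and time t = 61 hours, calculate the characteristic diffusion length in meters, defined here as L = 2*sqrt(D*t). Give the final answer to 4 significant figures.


t = 61 hr = 219600 s
Diffusion length = 2*sqrt(D*t)
= 2*sqrt(5.9483e-11 * 219600)
= 7.228e-03 m


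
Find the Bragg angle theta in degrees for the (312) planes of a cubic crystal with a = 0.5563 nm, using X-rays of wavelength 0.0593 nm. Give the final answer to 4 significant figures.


d = a / sqrt(h^2+k^2+l^2)
d = 0.5563 / sqrt(14) = 0.148677 nm
lambda = 2*d*sin(theta)  =>  sin(theta) = lambda / (2*d)
sin(theta) = 0.0593 / (2 * 0.148677) = 0.199425
theta = 11.5 deg


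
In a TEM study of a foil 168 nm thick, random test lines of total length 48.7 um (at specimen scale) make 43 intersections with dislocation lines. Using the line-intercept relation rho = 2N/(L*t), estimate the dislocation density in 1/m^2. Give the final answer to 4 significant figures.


rho = 2N / (L * t)
L = 48.7 um = 4.87e-05 m, t = 168 nm = 1.68e-07 m
rho = 2 * 43 / (4.87e-05 * 1.68e-07)
rho = 1.051e+13 1/m^2


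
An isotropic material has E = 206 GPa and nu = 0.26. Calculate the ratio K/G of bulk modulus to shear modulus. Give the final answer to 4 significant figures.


G = E / (2*(1+nu))
G = 206 / (2*(1+0.26)) = 81.746 GPa
K = E / (3*(1-2*nu))
K = 206 / (3*(1-2*0.26)) = 143.056 GPa
K/G = 143.056 / 81.746 = 1.75


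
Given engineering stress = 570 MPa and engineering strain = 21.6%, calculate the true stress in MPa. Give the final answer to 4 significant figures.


sigma_true = sigma_eng * (1 + epsilon_eng)
sigma_true = 570 * (1 + 0.216)
sigma_true = 693.1 MPa


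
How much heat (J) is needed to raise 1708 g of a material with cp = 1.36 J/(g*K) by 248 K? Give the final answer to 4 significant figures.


Q = m * cp * dT
Q = 1708 * 1.36 * 248
Q = 576100 J


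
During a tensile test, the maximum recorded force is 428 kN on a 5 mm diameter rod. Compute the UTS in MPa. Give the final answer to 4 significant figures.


A0 = pi*(d/2)^2 = pi*(5/2)^2 = 19.635 mm^2
UTS = F_max / A0 = 428*1000 / 19.635
UTS = 21800 MPa


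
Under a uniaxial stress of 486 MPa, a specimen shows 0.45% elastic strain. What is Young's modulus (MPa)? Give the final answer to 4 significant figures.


E = sigma / epsilon
epsilon = 0.45% = 4.5e-03
E = 486 / 4.5e-03
E = 108000 MPa


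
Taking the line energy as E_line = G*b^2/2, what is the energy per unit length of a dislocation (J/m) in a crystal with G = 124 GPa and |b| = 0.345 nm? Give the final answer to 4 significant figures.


E = G*b^2/2
b = 0.345 nm = 3.45e-10 m
G = 124 GPa = 1.24e+11 Pa
E = 0.5 * 1.24e+11 * (3.45e-10)^2
E = 7.38e-09 J/m


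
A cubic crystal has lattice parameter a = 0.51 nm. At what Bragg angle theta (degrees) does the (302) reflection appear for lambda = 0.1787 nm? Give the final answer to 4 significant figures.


d = a / sqrt(h^2+k^2+l^2)
d = 0.51 / sqrt(13) = 0.141449 nm
lambda = 2*d*sin(theta)  =>  sin(theta) = lambda / (2*d)
sin(theta) = 0.1787 / (2 * 0.141449) = 0.631678
theta = 39.17 deg


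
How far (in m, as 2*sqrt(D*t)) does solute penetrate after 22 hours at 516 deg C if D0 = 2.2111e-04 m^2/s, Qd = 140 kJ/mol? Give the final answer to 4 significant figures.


Step 1: D = D0 * exp(-Qd/(R*T))
T = 789.15 K
D = 2.2111e-04 * exp(-140e3 / (8.314 * 789.15)) = 1.19545e-13 m^2/s
Step 2: L = 2*sqrt(D*t)
t = 22 h = 79200 s
L = 2*sqrt(1.19545e-13 * 79200) = 1.946e-04 m


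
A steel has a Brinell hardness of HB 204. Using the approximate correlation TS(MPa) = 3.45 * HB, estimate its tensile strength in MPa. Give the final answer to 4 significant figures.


TS (MPa) = 3.45 * HB
TS = 3.45 * 204
TS = 703.8 MPa


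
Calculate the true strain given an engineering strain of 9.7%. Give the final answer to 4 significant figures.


epsilon_true = ln(1 + epsilon_eng)
epsilon_true = ln(1 + 0.097)
epsilon_true = 0.09258


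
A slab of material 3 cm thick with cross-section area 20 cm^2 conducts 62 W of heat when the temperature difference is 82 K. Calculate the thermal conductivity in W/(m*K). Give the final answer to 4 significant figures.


k = Q*L / (A*dT)
L = 0.03 m, A = 2e-03 m^2
k = 62 * 0.03 / (2e-03 * 82)
k = 11.34 W/(m*K)


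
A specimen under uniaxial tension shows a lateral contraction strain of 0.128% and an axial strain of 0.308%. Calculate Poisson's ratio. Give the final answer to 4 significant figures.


nu = -epsilon_lat / epsilon_axial
Lateral strain is contraction (negative), so using magnitudes:
nu = 0.128 / 0.308
nu = 0.4156


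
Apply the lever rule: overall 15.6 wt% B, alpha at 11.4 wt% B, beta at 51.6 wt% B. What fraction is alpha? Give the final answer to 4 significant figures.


f_alpha = (C_beta - C0) / (C_beta - C_alpha)
f_alpha = (51.6 - 15.6) / (51.6 - 11.4)
f_alpha = 0.8955


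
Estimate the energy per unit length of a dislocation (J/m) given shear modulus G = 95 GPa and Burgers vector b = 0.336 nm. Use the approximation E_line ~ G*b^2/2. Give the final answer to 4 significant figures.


E = G*b^2/2
b = 0.336 nm = 3.36e-10 m
G = 95 GPa = 9.5e+10 Pa
E = 0.5 * 9.5e+10 * (3.36e-10)^2
E = 5.363e-09 J/m
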